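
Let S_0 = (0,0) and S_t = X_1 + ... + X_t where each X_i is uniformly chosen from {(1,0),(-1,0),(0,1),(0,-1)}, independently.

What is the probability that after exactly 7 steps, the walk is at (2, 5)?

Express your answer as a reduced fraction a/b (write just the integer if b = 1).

Let h be the number of horizontal steps (so 7-h are vertical). To end at (2,5) need (h+2)/2 right-steps and ((7-h)+5)/2 up-steps.
Sum over h with 2 ≤ h ≤ 2, h ≡ 0 (mod 2), 7-h ≡ 1 (mod 2):
h=2: C(7,2)·C(2,2)·C(5,5) = 21·1·1 = 21
Total favorable: 21
Total paths: 4^7 = 16384
P = 21/16384 = 21/16384

Answer: 21/16384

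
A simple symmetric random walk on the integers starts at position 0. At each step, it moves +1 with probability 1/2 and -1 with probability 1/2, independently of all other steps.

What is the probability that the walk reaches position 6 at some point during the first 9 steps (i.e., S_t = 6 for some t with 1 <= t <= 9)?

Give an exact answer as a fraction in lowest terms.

Count via complement. Let g(t,s) = #length-t paths at position s with S_1..S_t all ≠ 6.
g(t,s) = g(t-1,s-1) + g(t-1,s+1) for s ≠ 6; g(t,6) = 0.
t=0: g(0,0)=1
t=1: g(1,-1)=1 g(1,1)=1
t=2: g(2,-2)=1 g(2,0)=2 g(2,2)=1
t=3: g(3,-3)=1 g(3,-1)=3 g(3,1)=3 g(3,3)=1
t=4: g(4,-4)=1 g(4,-2)=4 g(4,0)=6 g(4,2)=4 g(4,4)=1
t=5: g(5,-5)=1 g(5,-3)=5 g(5,-1)=10 g(5,1)=10 g(5,3)=5 g(5,5)=1
t=6: g(6,-6)=1 g(6,-4)=6 g(6,-2)=15 g(6,0)=20 g(6,2)=15 g(6,4)=6
t=7: g(7,-7)=1 g(7,-5)=7 g(7,-3)=21 g(7,-1)=35 g(7,1)=35 g(7,3)=21 g(7,5)=6
t=8: g(8,-8)=1 g(8,-6)=8 g(8,-4)=28 g(8,-2)=56 g(8,0)=70 g(8,2)=56 g(8,4)=27
t=9: g(9,-9)=1 g(9,-7)=9 g(9,-5)=36 g(9,-3)=84 g(9,-1)=126 g(9,1)=126 g(9,3)=83 g(9,5)=27
Paths never hitting 6: Σ_s g(9,s) = 492
Paths hitting 6: 2^9 - 492 = 20
P = 20/512 = 5/128

Answer: 5/128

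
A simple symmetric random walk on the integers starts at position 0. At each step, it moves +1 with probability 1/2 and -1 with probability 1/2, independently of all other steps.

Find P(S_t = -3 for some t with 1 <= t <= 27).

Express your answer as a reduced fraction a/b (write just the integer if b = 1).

Count via complement. Let g(t,s) = #length-t paths at position s with S_1..S_t all ≠ -3.
g(t,s) = g(t-1,s-1) + g(t-1,s+1) for s ≠ -3; g(t,-3) = 0.
t=0: g(0,0)=1
t=1: g(1,-1)=1 g(1,1)=1
t=2: g(2,-2)=1 g(2,0)=2 g(2,2)=1
t=3: g(3,-1)=3 g(3,1)=3 g(3,3)=1
t=4: g(4,-2)=3 g(4,0)=6 g(4,2)=4 g(4,4)=1
t=5: g(5,-1)=9 g(5,1)=10 g(5,3)=5 g(5,5)=1
t=6: g(6,-2)=9 g(6,0)=19 g(6,2)=15 g(6,4)=6 g(6,6)=1
t=7: g(7,-1)=28 g(7,1)=34 g(7,3)=21 g(7,5)=7 g(7,7)=1
t=8: g(8,-2)=28 g(8,0)=62 g(8,2)=55 g(8,4)=28 g(8,6)=8 g(8,8)=1
t=9: g(9,-1)=90 g(9,1)=117 g(9,3)=83 g(9,5)=36 g(9,7)=9 g(9,9)=1
t=10: g(10,-2)=90 g(10,0)=207 g(10,2)=200 g(10,4)=119 g(10,6)=45 g(10,8)=10 g(10,10)=1
t=11: g(11,-1)=297 g(11,1)=407 g(11,3)=319 g(11,5)=164 g(11,7)=55 g(11,9)=11 g(11,11)=1
t=12: g(12,-2)=297 g(12,0)=704 g(12,2)=726 g(12,4)=483 g(12,6)=219 g(12,8)=66 g(12,10)=12 g(12,12)=1
t=13: g(13,-1)=1001 g(13,1)=1430 g(13,3)=1209 g(13,5)=702 g(13,7)=285 g(13,9)=78 g(13,11)=13 g(13,13)=1
t=14: g(14,-2)=1001 g(14,0)=2431 g(14,2)=2639 g(14,4)=1911 g(14,6)=987 g(14,8)=363 g(14,10)=91 g(14,12)=14 g(14,14)=1
t=15: g(15,-1)=3432 g(15,1)=5070 g(15,3)=4550 g(15,5)=2898 g(15,7)=1350 g(15,9)=454 g(15,11)=105 g(15,13)=15 g(15,15)=1
t=16: g(16,-2)=3432 g(16,0)=8502 g(16,2)=9620 g(16,4)=7448 g(16,6)=4248 g(16,8)=1804 g(16,10)=559 g(16,12)=120 g(16,14)=16 g(16,16)=1
t=17: g(17,-1)=11934 g(17,1)=18122 g(17,3)=17068 g(17,5)=11696 g(17,7)=6052 g(17,9)=2363 g(17,11)=679 g(17,13)=136 g(17,15)=17 g(17,17)=1
t=18: g(18,-2)=11934 g(18,0)=30056 g(18,2)=35190 g(18,4)=28764 g(18,6)=17748 g(18,8)=8415 g(18,10)=3042 g(18,12)=815 g(18,14)=153 g(18,16)=18 g(18,18)=1
t=19: g(19,-1)=41990 g(19,1)=65246 g(19,3)=63954 g(19,5)=46512 g(19,7)=26163 g(19,9)=11457 g(19,11)=3857 g(19,13)=968 g(19,15)=171 g(19,17)=19 g(19,19)=1
t=20: g(20,-2)=41990 g(20,0)=107236 g(20,2)=129200 g(20,4)=110466 g(20,6)=72675 g(20,8)=37620 g(20,10)=15314 g(20,12)=4825 g(20,14)=1139 g(20,16)=190 g(20,18)=20 g(20,20)=1
t=21: g(21,-1)=149226 g(21,1)=236436 g(21,3)=239666 g(21,5)=183141 g(21,7)=110295 g(21,9)=52934 g(21,11)=20139 g(21,13)=5964 g(21,15)=1329 g(21,17)=210 g(21,19)=21 g(21,21)=1
t=22: g(22,-2)=149226 g(22,0)=385662 g(22,2)=476102 g(22,4)=422807 g(22,6)=293436 g(22,8)=163229 g(22,10)=73073 g(22,12)=26103 g(22,14)=7293 g(22,16)=1539 g(22,18)=231 g(22,20)=22 g(22,22)=1
t=23: g(23,-1)=534888 g(23,1)=861764 g(23,3)=898909 g(23,5)=716243 g(23,7)=456665 g(23,9)=236302 g(23,11)=99176 g(23,13)=33396 g(23,15)=8832 g(23,17)=1770 g(23,19)=253 g(23,21)=23 g(23,23)=1
t=24: g(24,-2)=534888 g(24,0)=1396652 g(24,2)=1760673 g(24,4)=1615152 g(24,6)=1172908 g(24,8)=692967 g(24,10)=335478 g(24,12)=132572 g(24,14)=42228 g(24,16)=10602 g(24,18)=2023 g(24,20)=276 g(24,22)=24 g(24,24)=1
t=25: g(25,-1)=1931540 g(25,1)=3157325 g(25,3)=3375825 g(25,5)=2788060 g(25,7)=1865875 g(25,9)=1028445 g(25,11)=468050 g(25,13)=174800 g(25,15)=52830 g(25,17)=12625 g(25,19)=2299 g(25,21)=300 g(25,23)=25 g(25,25)=1
t=26: g(26,-2)=1931540 g(26,0)=5088865 g(26,2)=6533150 g(26,4)=6163885 g(26,6)=4653935 g(26,8)=2894320 g(26,10)=1496495 g(26,12)=642850 g(26,14)=227630 g(26,16)=65455 g(26,18)=14924 g(26,20)=2599 g(26,22)=325 g(26,24)=26 g(26,26)=1
t=27: g(27,-1)=7020405 g(27,1)=11622015 g(27,3)=12697035 g(27,5)=10817820 g(27,7)=7548255 g(27,9)=4390815 g(27,11)=2139345 g(27,13)=870480 g(27,15)=293085 g(27,17)=80379 g(27,19)=17523 g(27,21)=2924 g(27,23)=351 g(27,25)=27 g(27,27)=1
Paths never hitting -3: Σ_s g(27,s) = 57500460
Paths hitting -3: 2^27 - 57500460 = 76717268
P = 76717268/134217728 = 19179317/33554432

Answer: 19179317/33554432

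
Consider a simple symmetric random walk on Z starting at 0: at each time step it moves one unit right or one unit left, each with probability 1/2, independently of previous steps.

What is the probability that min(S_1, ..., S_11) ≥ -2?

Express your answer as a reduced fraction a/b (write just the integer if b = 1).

Answer: 627/1024

Derivation:
Let f(t,s) = #length-t paths at position s with S_1..S_t all ≥ -2.
f(t,s) = f(t-1,s-1) + f(t-1,s+1) for s ≥ -2; f(t,s) = 0 for s < -2.
t=0: f(0,0)=1
t=1: f(1,-1)=1 f(1,1)=1
t=2: f(2,-2)=1 f(2,0)=2 f(2,2)=1
t=3: f(3,-1)=3 f(3,1)=3 f(3,3)=1
t=4: f(4,-2)=3 f(4,0)=6 f(4,2)=4 f(4,4)=1
t=5: f(5,-1)=9 f(5,1)=10 f(5,3)=5 f(5,5)=1
t=6: f(6,-2)=9 f(6,0)=19 f(6,2)=15 f(6,4)=6 f(6,6)=1
t=7: f(7,-1)=28 f(7,1)=34 f(7,3)=21 f(7,5)=7 f(7,7)=1
t=8: f(8,-2)=28 f(8,0)=62 f(8,2)=55 f(8,4)=28 f(8,6)=8 f(8,8)=1
t=9: f(9,-1)=90 f(9,1)=117 f(9,3)=83 f(9,5)=36 f(9,7)=9 f(9,9)=1
t=10: f(10,-2)=90 f(10,0)=207 f(10,2)=200 f(10,4)=119 f(10,6)=45 f(10,8)=10 f(10,10)=1
t=11: f(11,-1)=297 f(11,1)=407 f(11,3)=319 f(11,5)=164 f(11,7)=55 f(11,9)=11 f(11,11)=1
Σ_s f(11,s) = 1254
P = 1254/2048 = 627/1024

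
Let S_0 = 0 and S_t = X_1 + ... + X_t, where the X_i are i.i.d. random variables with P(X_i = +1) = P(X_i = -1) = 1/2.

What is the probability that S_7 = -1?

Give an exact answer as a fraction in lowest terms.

Answer: 35/128

Derivation:
To reach position -1 after 7 steps: need 3 steps of +1 and 4 of -1.
Favorable paths: C(7,3) = 35
Total paths: 2^7 = 128
P = 35/128 = 35/128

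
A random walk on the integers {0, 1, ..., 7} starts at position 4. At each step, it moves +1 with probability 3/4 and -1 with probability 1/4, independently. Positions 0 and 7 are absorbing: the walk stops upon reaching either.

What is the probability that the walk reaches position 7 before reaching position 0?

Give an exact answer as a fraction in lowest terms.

Answer: 1080/1093

Derivation:
Biased walk: p = 3/4, q = 1/4, r = q/p = 1/3
Gambler's ruin: P(hit 7 before 0 | start at 4) = (1 - r^a)/(1 - r^N)
r^4 = 1/81; r^7 = 1/2187
P = (1 - 1/81) / (1 - 1/2187) = 80/81 / 2186/2187 = 1080/1093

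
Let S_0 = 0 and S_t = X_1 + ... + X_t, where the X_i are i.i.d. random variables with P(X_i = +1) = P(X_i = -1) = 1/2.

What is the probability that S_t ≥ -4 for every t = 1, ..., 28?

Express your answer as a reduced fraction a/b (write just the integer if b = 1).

Answer: 87922215/134217728

Derivation:
Let f(t,s) = #length-t paths at position s with S_1..S_t all ≥ -4.
f(t,s) = f(t-1,s-1) + f(t-1,s+1) for s ≥ -4; f(t,s) = 0 for s < -4.
t=0: f(0,0)=1
t=1: f(1,-1)=1 f(1,1)=1
t=2: f(2,-2)=1 f(2,0)=2 f(2,2)=1
t=3: f(3,-3)=1 f(3,-1)=3 f(3,1)=3 f(3,3)=1
t=4: f(4,-4)=1 f(4,-2)=4 f(4,0)=6 f(4,2)=4 f(4,4)=1
t=5: f(5,-3)=5 f(5,-1)=10 f(5,1)=10 f(5,3)=5 f(5,5)=1
t=6: f(6,-4)=5 f(6,-2)=15 f(6,0)=20 f(6,2)=15 f(6,4)=6 f(6,6)=1
t=7: f(7,-3)=20 f(7,-1)=35 f(7,1)=35 f(7,3)=21 f(7,5)=7 f(7,7)=1
t=8: f(8,-4)=20 f(8,-2)=55 f(8,0)=70 f(8,2)=56 f(8,4)=28 f(8,6)=8 f(8,8)=1
t=9: f(9,-3)=75 f(9,-1)=125 f(9,1)=126 f(9,3)=84 f(9,5)=36 f(9,7)=9 f(9,9)=1
t=10: f(10,-4)=75 f(10,-2)=200 f(10,0)=251 f(10,2)=210 f(10,4)=120 f(10,6)=45 f(10,8)=10 f(10,10)=1
t=11: f(11,-3)=275 f(11,-1)=451 f(11,1)=461 f(11,3)=330 f(11,5)=165 f(11,7)=55 f(11,9)=11 f(11,11)=1
t=12: f(12,-4)=275 f(12,-2)=726 f(12,0)=912 f(12,2)=791 f(12,4)=495 f(12,6)=220 f(12,8)=66 f(12,10)=12 f(12,12)=1
t=13: f(13,-3)=1001 f(13,-1)=1638 f(13,1)=1703 f(13,3)=1286 f(13,5)=715 f(13,7)=286 f(13,9)=78 f(13,11)=13 f(13,13)=1
t=14: f(14,-4)=1001 f(14,-2)=2639 f(14,0)=3341 f(14,2)=2989 f(14,4)=2001 f(14,6)=1001 f(14,8)=364 f(14,10)=91 f(14,12)=14 f(14,14)=1
t=15: f(15,-3)=3640 f(15,-1)=5980 f(15,1)=6330 f(15,3)=4990 f(15,5)=3002 f(15,7)=1365 f(15,9)=455 f(15,11)=105 f(15,13)=15 f(15,15)=1
t=16: f(16,-4)=3640 f(16,-2)=9620 f(16,0)=12310 f(16,2)=11320 f(16,4)=7992 f(16,6)=4367 f(16,8)=1820 f(16,10)=560 f(16,12)=120 f(16,14)=16 f(16,16)=1
t=17: f(17,-3)=13260 f(17,-1)=21930 f(17,1)=23630 f(17,3)=19312 f(17,5)=12359 f(17,7)=6187 f(17,9)=2380 f(17,11)=680 f(17,13)=136 f(17,15)=17 f(17,17)=1
t=18: f(18,-4)=13260 f(18,-2)=35190 f(18,0)=45560 f(18,2)=42942 f(18,4)=31671 f(18,6)=18546 f(18,8)=8567 f(18,10)=3060 f(18,12)=816 f(18,14)=153 f(18,16)=18 f(18,18)=1
t=19: f(19,-3)=48450 f(19,-1)=80750 f(19,1)=88502 f(19,3)=74613 f(19,5)=50217 f(19,7)=27113 f(19,9)=11627 f(19,11)=3876 f(19,13)=969 f(19,15)=171 f(19,17)=19 f(19,19)=1
t=20: f(20,-4)=48450 f(20,-2)=129200 f(20,0)=169252 f(20,2)=163115 f(20,4)=124830 f(20,6)=77330 f(20,8)=38740 f(20,10)=15503 f(20,12)=4845 f(20,14)=1140 f(20,16)=190 f(20,18)=20 f(20,20)=1
t=21: f(21,-3)=177650 f(21,-1)=298452 f(21,1)=332367 f(21,3)=287945 f(21,5)=202160 f(21,7)=116070 f(21,9)=54243 f(21,11)=20348 f(21,13)=5985 f(21,15)=1330 f(21,17)=210 f(21,19)=21 f(21,21)=1
t=22: f(22,-4)=177650 f(22,-2)=476102 f(22,0)=630819 f(22,2)=620312 f(22,4)=490105 f(22,6)=318230 f(22,8)=170313 f(22,10)=74591 f(22,12)=26333 f(22,14)=7315 f(22,16)=1540 f(22,18)=231 f(22,20)=22 f(22,22)=1
t=23: f(23,-3)=653752 f(23,-1)=1106921 f(23,1)=1251131 f(23,3)=1110417 f(23,5)=808335 f(23,7)=488543 f(23,9)=244904 f(23,11)=100924 f(23,13)=33648 f(23,15)=8855 f(23,17)=1771 f(23,19)=253 f(23,21)=23 f(23,23)=1
t=24: f(24,-4)=653752 f(24,-2)=1760673 f(24,0)=2358052 f(24,2)=2361548 f(24,4)=1918752 f(24,6)=1296878 f(24,8)=733447 f(24,10)=345828 f(24,12)=134572 f(24,14)=42503 f(24,16)=10626 f(24,18)=2024 f(24,20)=276 f(24,22)=24 f(24,24)=1
t=25: f(25,-3)=2414425 f(25,-1)=4118725 f(25,1)=4719600 f(25,3)=4280300 f(25,5)=3215630 f(25,7)=2030325 f(25,9)=1079275 f(25,11)=480400 f(25,13)=177075 f(25,15)=53129 f(25,17)=12650 f(25,19)=2300 f(25,21)=300 f(25,23)=25 f(25,25)=1
t=26: f(26,-4)=2414425 f(26,-2)=6533150 f(26,0)=8838325 f(26,2)=8999900 f(26,4)=7495930 f(26,6)=5245955 f(26,8)=3109600 f(26,10)=1559675 f(26,12)=657475 f(26,14)=230204 f(26,16)=65779 f(26,18)=14950 f(26,20)=2600 f(26,22)=325 f(26,24)=26 f(26,26)=1
t=27: f(27,-3)=8947575 f(27,-1)=15371475 f(27,1)=17838225 f(27,3)=16495830 f(27,5)=12741885 f(27,7)=8355555 f(27,9)=4669275 f(27,11)=2217150 f(27,13)=887679 f(27,15)=295983 f(27,17)=80729 f(27,19)=17550 f(27,21)=2925 f(27,23)=351 f(27,25)=27 f(27,27)=1
t=28: f(28,-4)=8947575 f(28,-2)=24319050 f(28,0)=33209700 f(28,2)=34334055 f(28,4)=29237715 f(28,6)=21097440 f(28,8)=13024830 f(28,10)=6886425 f(28,12)=3104829 f(28,14)=1183662 f(28,16)=376712 f(28,18)=98279 f(28,20)=20475 f(28,22)=3276 f(28,24)=378 f(28,26)=28 f(28,28)=1
Σ_s f(28,s) = 175844430
P = 175844430/268435456 = 87922215/134217728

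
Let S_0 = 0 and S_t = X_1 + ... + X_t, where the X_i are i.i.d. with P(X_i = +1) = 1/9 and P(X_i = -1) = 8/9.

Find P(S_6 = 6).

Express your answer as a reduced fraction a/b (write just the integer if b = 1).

Answer: 1/531441

Derivation:
To reach position 6 after 6 steps: need 6 steps of +1 and 0 steps of -1.
Number of such sequences: C(6,6) = 1
Each has probability (1/9)^6 · (8/9)^0 = 1/531441
P = 1 · 1/531441 = 1/531441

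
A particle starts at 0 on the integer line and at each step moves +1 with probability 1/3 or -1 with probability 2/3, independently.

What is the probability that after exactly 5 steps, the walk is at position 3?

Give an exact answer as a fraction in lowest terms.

Answer: 10/243

Derivation:
To reach position 3 after 5 steps: need 4 steps of +1 and 1 step of -1.
Number of such sequences: C(5,4) = 5
Each has probability (1/3)^4 · (2/3)^1 = 2/243
P = 5 · 2/243 = 10/243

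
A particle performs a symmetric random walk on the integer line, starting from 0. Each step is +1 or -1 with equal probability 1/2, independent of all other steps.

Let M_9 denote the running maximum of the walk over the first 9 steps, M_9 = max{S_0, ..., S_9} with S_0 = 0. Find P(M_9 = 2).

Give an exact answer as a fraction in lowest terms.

Answer: 21/128

Derivation:
Let M_9 = max(S_0,...,S_9). Use the reflection principle: for j ≥ 1, #{paths with M_9 ≥ j} = #{S_9 ≥ j} + #{S_9 ≥ j+1}.
By reflection, #{M_9 ≥ 2} = #{S_9 ≥ 2} + #{S_9 ≥ 3} = 130 + 130 = 260.
#{M_9 ≥ 3} = #{S_9 ≥ 3} + #{S_9 ≥ 4} = 130 + 46 = 176.
#{M_9 = 2} = 260 - 176 = 84.
P(M_9 = 2) = 84/512 = 21/128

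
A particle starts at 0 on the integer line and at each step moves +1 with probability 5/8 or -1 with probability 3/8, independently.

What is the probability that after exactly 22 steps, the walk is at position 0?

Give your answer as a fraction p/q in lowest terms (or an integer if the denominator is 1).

To be at 0 after 22 steps: need exactly 11 steps of +1 and 11 of -1.
Number of such sequences: C(22,11) = 705432
Each has probability (5/8)^11 · (3/8)^11 = 8649755859375/73786976294838206464
P = 705432 · 8649755859375/73786976294838206464 = 762726821923828125/9223372036854775808

Answer: 762726821923828125/9223372036854775808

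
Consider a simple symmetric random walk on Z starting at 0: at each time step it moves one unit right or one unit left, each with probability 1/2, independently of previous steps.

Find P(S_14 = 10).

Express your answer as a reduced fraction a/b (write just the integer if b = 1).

Answer: 91/16384

Derivation:
To reach position 10 after 14 steps: need 12 steps of +1 and 2 of -1.
Favorable paths: C(14,12) = 91
Total paths: 2^14 = 16384
P = 91/16384 = 91/16384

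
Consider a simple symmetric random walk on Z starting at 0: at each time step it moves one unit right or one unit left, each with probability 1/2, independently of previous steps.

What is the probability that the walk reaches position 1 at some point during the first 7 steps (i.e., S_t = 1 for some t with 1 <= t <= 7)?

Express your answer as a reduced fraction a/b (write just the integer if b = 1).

Count via complement. Let g(t,s) = #length-t paths at position s with S_1..S_t all ≠ 1.
g(t,s) = g(t-1,s-1) + g(t-1,s+1) for s ≠ 1; g(t,1) = 0.
t=0: g(0,0)=1
t=1: g(1,-1)=1
t=2: g(2,-2)=1 g(2,0)=1
t=3: g(3,-3)=1 g(3,-1)=2
t=4: g(4,-4)=1 g(4,-2)=3 g(4,0)=2
t=5: g(5,-5)=1 g(5,-3)=4 g(5,-1)=5
t=6: g(6,-6)=1 g(6,-4)=5 g(6,-2)=9 g(6,0)=5
t=7: g(7,-7)=1 g(7,-5)=6 g(7,-3)=14 g(7,-1)=14
Paths never hitting 1: Σ_s g(7,s) = 35
Paths hitting 1: 2^7 - 35 = 93
P = 93/128 = 93/128

Answer: 93/128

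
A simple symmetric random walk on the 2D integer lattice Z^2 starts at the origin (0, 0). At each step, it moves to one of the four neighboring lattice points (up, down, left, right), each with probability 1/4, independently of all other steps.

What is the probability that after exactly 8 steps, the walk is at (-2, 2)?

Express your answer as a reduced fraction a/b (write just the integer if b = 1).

Answer: 245/8192

Derivation:
Let h be the number of horizontal steps (so 8-h are vertical). To end at (-2,2) need (h-2)/2 right-steps and ((8-h)+2)/2 up-steps.
Sum over h with 2 ≤ h ≤ 6, h ≡ 0 (mod 2), 8-h ≡ 0 (mod 2):
h=2: C(8,2)·C(2,0)·C(6,4) = 28·1·15 = 420
h=4: C(8,4)·C(4,1)·C(4,3) = 70·4·4 = 1120
h=6: C(8,6)·C(6,2)·C(2,2) = 28·15·1 = 420
Total favorable: 1960
Total paths: 4^8 = 65536
P = 1960/65536 = 245/8192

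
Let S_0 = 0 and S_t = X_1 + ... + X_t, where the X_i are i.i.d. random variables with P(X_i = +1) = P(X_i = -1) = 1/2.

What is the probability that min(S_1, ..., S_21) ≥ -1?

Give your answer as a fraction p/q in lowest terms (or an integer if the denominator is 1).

Answer: 88179/262144

Derivation:
Let f(t,s) = #length-t paths at position s with S_1..S_t all ≥ -1.
f(t,s) = f(t-1,s-1) + f(t-1,s+1) for s ≥ -1; f(t,s) = 0 for s < -1.
t=0: f(0,0)=1
t=1: f(1,-1)=1 f(1,1)=1
t=2: f(2,0)=2 f(2,2)=1
t=3: f(3,-1)=2 f(3,1)=3 f(3,3)=1
t=4: f(4,0)=5 f(4,2)=4 f(4,4)=1
t=5: f(5,-1)=5 f(5,1)=9 f(5,3)=5 f(5,5)=1
t=6: f(6,0)=14 f(6,2)=14 f(6,4)=6 f(6,6)=1
t=7: f(7,-1)=14 f(7,1)=28 f(7,3)=20 f(7,5)=7 f(7,7)=1
t=8: f(8,0)=42 f(8,2)=48 f(8,4)=27 f(8,6)=8 f(8,8)=1
t=9: f(9,-1)=42 f(9,1)=90 f(9,3)=75 f(9,5)=35 f(9,7)=9 f(9,9)=1
t=10: f(10,0)=132 f(10,2)=165 f(10,4)=110 f(10,6)=44 f(10,8)=10 f(10,10)=1
t=11: f(11,-1)=132 f(11,1)=297 f(11,3)=275 f(11,5)=154 f(11,7)=54 f(11,9)=11 f(11,11)=1
t=12: f(12,0)=429 f(12,2)=572 f(12,4)=429 f(12,6)=208 f(12,8)=65 f(12,10)=12 f(12,12)=1
t=13: f(13,-1)=429 f(13,1)=1001 f(13,3)=1001 f(13,5)=637 f(13,7)=273 f(13,9)=77 f(13,11)=13 f(13,13)=1
t=14: f(14,0)=1430 f(14,2)=2002 f(14,4)=1638 f(14,6)=910 f(14,8)=350 f(14,10)=90 f(14,12)=14 f(14,14)=1
t=15: f(15,-1)=1430 f(15,1)=3432 f(15,3)=3640 f(15,5)=2548 f(15,7)=1260 f(15,9)=440 f(15,11)=104 f(15,13)=15 f(15,15)=1
t=16: f(16,0)=4862 f(16,2)=7072 f(16,4)=6188 f(16,6)=3808 f(16,8)=1700 f(16,10)=544 f(16,12)=119 f(16,14)=16 f(16,16)=1
t=17: f(17,-1)=4862 f(17,1)=11934 f(17,3)=13260 f(17,5)=9996 f(17,7)=5508 f(17,9)=2244 f(17,11)=663 f(17,13)=135 f(17,15)=17 f(17,17)=1
t=18: f(18,0)=16796 f(18,2)=25194 f(18,4)=23256 f(18,6)=15504 f(18,8)=7752 f(18,10)=2907 f(18,12)=798 f(18,14)=152 f(18,16)=18 f(18,18)=1
t=19: f(19,-1)=16796 f(19,1)=41990 f(19,3)=48450 f(19,5)=38760 f(19,7)=23256 f(19,9)=10659 f(19,11)=3705 f(19,13)=950 f(19,15)=170 f(19,17)=19 f(19,19)=1
t=20: f(20,0)=58786 f(20,2)=90440 f(20,4)=87210 f(20,6)=62016 f(20,8)=33915 f(20,10)=14364 f(20,12)=4655 f(20,14)=1120 f(20,16)=189 f(20,18)=20 f(20,20)=1
t=21: f(21,-1)=58786 f(21,1)=149226 f(21,3)=177650 f(21,5)=149226 f(21,7)=95931 f(21,9)=48279 f(21,11)=19019 f(21,13)=5775 f(21,15)=1309 f(21,17)=209 f(21,19)=21 f(21,21)=1
Σ_s f(21,s) = 705432
P = 705432/2097152 = 88179/262144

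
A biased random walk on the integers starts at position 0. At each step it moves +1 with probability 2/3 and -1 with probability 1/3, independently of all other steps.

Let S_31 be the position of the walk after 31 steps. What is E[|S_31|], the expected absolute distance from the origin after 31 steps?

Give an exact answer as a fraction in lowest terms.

Answer: 26575479166531/2541865828329

Derivation:
S_31 takes values m ≡ 1 (mod 2) with |m| ≤ 31; P(S_31=m) = C(31,(31+m)/2) · (2/3)^((31+m)/2) · (1/3)^((31-m)/2).
Distribution: P(S=-31)=1/617673396283947, P(S=-29)=62/617673396283947, P(S=-27)=620/205891132094649, P(S=-25)=35960/617673396283947, P(S=-23)=503440/617673396283947, P(S=-21)=201376/22876792454961, P(S=-19)=5235776/68630377364883, P(S=-17)=37398400/68630377364883, P(S=-15)=74796800/22876792454961, P(S=-13)=3440652800/205891132094649, P(S=-11)=15138872320/205891132094649, P(S=-9)=19267655680/68630377364883, P(S=-7)=192676556800/205891132094649, P(S=-5)=563208396800/205891132094649, P(S=-3)=160916684800/22876792454961, P(S=-1)=1094233456640/68630377364883, P(S=1)=2188466913280/68630377364883, P(S=3)=1287333478400/22876792454961, P(S=5)=18022668697600/205891132094649, P(S=7)=24662599270400/205891132094649, P(S=9)=9865039708160/68630377364883, P(S=11)=31004410511360/205891132094649, P(S=13)=28185827737600/205891132094649, P(S=15)=2450941542400/22876792454961, P(S=17)=4901883084800/68630377364883, P(S=19)=2745054527488/68630377364883, P(S=21)=422316081152/22876792454961, P(S=23)=4223160811520/617673396283947, P(S=25)=1206617374720/617673396283947, P(S=27)=83214991360/205891132094649, P(S=29)=33285996544/617673396283947, P(S=31)=2147483648/617673396283947
E[|S_31|] = Σ_m |m|·P(S_31=m) = 26575479166531/2541865828329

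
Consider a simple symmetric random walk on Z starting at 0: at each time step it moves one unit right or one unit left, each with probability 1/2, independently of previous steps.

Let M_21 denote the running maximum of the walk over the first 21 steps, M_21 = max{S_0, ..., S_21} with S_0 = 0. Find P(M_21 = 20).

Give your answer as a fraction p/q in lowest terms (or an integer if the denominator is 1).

Answer: 1/2097152

Derivation:
Let M_21 = max(S_0,...,S_21). Use the reflection principle: for j ≥ 1, #{paths with M_21 ≥ j} = #{S_21 ≥ j} + #{S_21 ≥ j+1}.
By reflection, #{M_21 ≥ 20} = #{S_21 ≥ 20} + #{S_21 ≥ 21} = 1 + 1 = 2.
#{M_21 ≥ 21} = #{S_21 ≥ 21} + #{S_21 ≥ 22} = 1 + 0 = 1.
#{M_21 = 20} = 2 - 1 = 1.
P(M_21 = 20) = 1/2097152 = 1/2097152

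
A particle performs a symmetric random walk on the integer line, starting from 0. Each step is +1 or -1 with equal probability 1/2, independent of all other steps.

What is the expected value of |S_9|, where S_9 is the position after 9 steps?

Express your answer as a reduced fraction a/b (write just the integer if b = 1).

S_9 takes values m ≡ 1 (mod 2) with |m| ≤ 9; P(S_9=m) = C(9,(9+m)/2)/2^9.
Total paths: 2^9 = 512
Distribution: P(S=-9)=1/512, P(S=-7)=9/512, P(S=-5)=36/512, P(S=-3)=84/512, P(S=-1)=126/512, P(S=1)=126/512, P(S=3)=84/512, P(S=5)=36/512, P(S=7)=9/512, P(S=9)=1/512
E[|S_9|] = Σ_m |m|·P(S_9=m) = 1260/512 = 315/128

Answer: 315/128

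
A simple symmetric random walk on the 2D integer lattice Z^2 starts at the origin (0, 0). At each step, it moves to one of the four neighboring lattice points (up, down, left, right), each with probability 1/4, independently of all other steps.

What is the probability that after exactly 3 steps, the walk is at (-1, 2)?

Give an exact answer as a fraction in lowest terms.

Let h be the number of horizontal steps (so 3-h are vertical). To end at (-1,2) need (h-1)/2 right-steps and ((3-h)+2)/2 up-steps.
Sum over h with 1 ≤ h ≤ 1, h ≡ 1 (mod 2), 3-h ≡ 0 (mod 2):
h=1: C(3,1)·C(1,0)·C(2,2) = 3·1·1 = 3
Total favorable: 3
Total paths: 4^3 = 64
P = 3/64 = 3/64

Answer: 3/64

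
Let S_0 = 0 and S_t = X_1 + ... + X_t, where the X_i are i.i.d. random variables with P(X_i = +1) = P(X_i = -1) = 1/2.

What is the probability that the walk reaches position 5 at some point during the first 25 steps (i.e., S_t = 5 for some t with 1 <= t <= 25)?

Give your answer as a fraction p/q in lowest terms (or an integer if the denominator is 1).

Count via complement. Let g(t,s) = #length-t paths at position s with S_1..S_t all ≠ 5.
g(t,s) = g(t-1,s-1) + g(t-1,s+1) for s ≠ 5; g(t,5) = 0.
t=0: g(0,0)=1
t=1: g(1,-1)=1 g(1,1)=1
t=2: g(2,-2)=1 g(2,0)=2 g(2,2)=1
t=3: g(3,-3)=1 g(3,-1)=3 g(3,1)=3 g(3,3)=1
t=4: g(4,-4)=1 g(4,-2)=4 g(4,0)=6 g(4,2)=4 g(4,4)=1
t=5: g(5,-5)=1 g(5,-3)=5 g(5,-1)=10 g(5,1)=10 g(5,3)=5
t=6: g(6,-6)=1 g(6,-4)=6 g(6,-2)=15 g(6,0)=20 g(6,2)=15 g(6,4)=5
t=7: g(7,-7)=1 g(7,-5)=7 g(7,-3)=21 g(7,-1)=35 g(7,1)=35 g(7,3)=20
t=8: g(8,-8)=1 g(8,-6)=8 g(8,-4)=28 g(8,-2)=56 g(8,0)=70 g(8,2)=55 g(8,4)=20
t=9: g(9,-9)=1 g(9,-7)=9 g(9,-5)=36 g(9,-3)=84 g(9,-1)=126 g(9,1)=125 g(9,3)=75
t=10: g(10,-10)=1 g(10,-8)=10 g(10,-6)=45 g(10,-4)=120 g(10,-2)=210 g(10,0)=251 g(10,2)=200 g(10,4)=75
t=11: g(11,-11)=1 g(11,-9)=11 g(11,-7)=55 g(11,-5)=165 g(11,-3)=330 g(11,-1)=461 g(11,1)=451 g(11,3)=275
t=12: g(12,-12)=1 g(12,-10)=12 g(12,-8)=66 g(12,-6)=220 g(12,-4)=495 g(12,-2)=791 g(12,0)=912 g(12,2)=726 g(12,4)=275
t=13: g(13,-13)=1 g(13,-11)=13 g(13,-9)=78 g(13,-7)=286 g(13,-5)=715 g(13,-3)=1286 g(13,-1)=1703 g(13,1)=1638 g(13,3)=1001
t=14: g(14,-14)=1 g(14,-12)=14 g(14,-10)=91 g(14,-8)=364 g(14,-6)=1001 g(14,-4)=2001 g(14,-2)=2989 g(14,0)=3341 g(14,2)=2639 g(14,4)=1001
t=15: g(15,-15)=1 g(15,-13)=15 g(15,-11)=105 g(15,-9)=455 g(15,-7)=1365 g(15,-5)=3002 g(15,-3)=4990 g(15,-1)=6330 g(15,1)=5980 g(15,3)=3640
t=16: g(16,-16)=1 g(16,-14)=16 g(16,-12)=120 g(16,-10)=560 g(16,-8)=1820 g(16,-6)=4367 g(16,-4)=7992 g(16,-2)=11320 g(16,0)=12310 g(16,2)=9620 g(16,4)=3640
t=17: g(17,-17)=1 g(17,-15)=17 g(17,-13)=136 g(17,-11)=680 g(17,-9)=2380 g(17,-7)=6187 g(17,-5)=12359 g(17,-3)=19312 g(17,-1)=23630 g(17,1)=21930 g(17,3)=13260
t=18: g(18,-18)=1 g(18,-16)=18 g(18,-14)=153 g(18,-12)=816 g(18,-10)=3060 g(18,-8)=8567 g(18,-6)=18546 g(18,-4)=31671 g(18,-2)=42942 g(18,0)=45560 g(18,2)=35190 g(18,4)=13260
t=19: g(19,-19)=1 g(19,-17)=19 g(19,-15)=171 g(19,-13)=969 g(19,-11)=3876 g(19,-9)=11627 g(19,-7)=27113 g(19,-5)=50217 g(19,-3)=74613 g(19,-1)=88502 g(19,1)=80750 g(19,3)=48450
t=20: g(20,-20)=1 g(20,-18)=20 g(20,-16)=190 g(20,-14)=1140 g(20,-12)=4845 g(20,-10)=15503 g(20,-8)=38740 g(20,-6)=77330 g(20,-4)=124830 g(20,-2)=163115 g(20,0)=169252 g(20,2)=129200 g(20,4)=48450
t=21: g(21,-21)=1 g(21,-19)=21 g(21,-17)=210 g(21,-15)=1330 g(21,-13)=5985 g(21,-11)=20348 g(21,-9)=54243 g(21,-7)=116070 g(21,-5)=202160 g(21,-3)=287945 g(21,-1)=332367 g(21,1)=298452 g(21,3)=177650
t=22: g(22,-22)=1 g(22,-20)=22 g(22,-18)=231 g(22,-16)=1540 g(22,-14)=7315 g(22,-12)=26333 g(22,-10)=74591 g(22,-8)=170313 g(22,-6)=318230 g(22,-4)=490105 g(22,-2)=620312 g(22,0)=630819 g(22,2)=476102 g(22,4)=177650
t=23: g(23,-23)=1 g(23,-21)=23 g(23,-19)=253 g(23,-17)=1771 g(23,-15)=8855 g(23,-13)=33648 g(23,-11)=100924 g(23,-9)=244904 g(23,-7)=488543 g(23,-5)=808335 g(23,-3)=1110417 g(23,-1)=1251131 g(23,1)=1106921 g(23,3)=653752
t=24: g(24,-24)=1 g(24,-22)=24 g(24,-20)=276 g(24,-18)=2024 g(24,-16)=10626 g(24,-14)=42503 g(24,-12)=134572 g(24,-10)=345828 g(24,-8)=733447 g(24,-6)=1296878 g(24,-4)=1918752 g(24,-2)=2361548 g(24,0)=2358052 g(24,2)=1760673 g(24,4)=653752
t=25: g(25,-25)=1 g(25,-23)=25 g(25,-21)=300 g(25,-19)=2300 g(25,-17)=12650 g(25,-15)=53129 g(25,-13)=177075 g(25,-11)=480400 g(25,-9)=1079275 g(25,-7)=2030325 g(25,-5)=3215630 g(25,-3)=4280300 g(25,-1)=4719600 g(25,1)=4118725 g(25,3)=2414425
Paths never hitting 5: Σ_s g(25,s) = 22584160
Paths hitting 5: 2^25 - 22584160 = 10970272
P = 10970272/33554432 = 342821/1048576

Answer: 342821/1048576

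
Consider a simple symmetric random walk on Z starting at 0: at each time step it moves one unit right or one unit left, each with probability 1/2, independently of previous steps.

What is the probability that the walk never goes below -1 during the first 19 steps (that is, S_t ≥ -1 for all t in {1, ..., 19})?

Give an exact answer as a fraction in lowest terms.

Answer: 46189/131072

Derivation:
Let f(t,s) = #length-t paths at position s with S_1..S_t all ≥ -1.
f(t,s) = f(t-1,s-1) + f(t-1,s+1) for s ≥ -1; f(t,s) = 0 for s < -1.
t=0: f(0,0)=1
t=1: f(1,-1)=1 f(1,1)=1
t=2: f(2,0)=2 f(2,2)=1
t=3: f(3,-1)=2 f(3,1)=3 f(3,3)=1
t=4: f(4,0)=5 f(4,2)=4 f(4,4)=1
t=5: f(5,-1)=5 f(5,1)=9 f(5,3)=5 f(5,5)=1
t=6: f(6,0)=14 f(6,2)=14 f(6,4)=6 f(6,6)=1
t=7: f(7,-1)=14 f(7,1)=28 f(7,3)=20 f(7,5)=7 f(7,7)=1
t=8: f(8,0)=42 f(8,2)=48 f(8,4)=27 f(8,6)=8 f(8,8)=1
t=9: f(9,-1)=42 f(9,1)=90 f(9,3)=75 f(9,5)=35 f(9,7)=9 f(9,9)=1
t=10: f(10,0)=132 f(10,2)=165 f(10,4)=110 f(10,6)=44 f(10,8)=10 f(10,10)=1
t=11: f(11,-1)=132 f(11,1)=297 f(11,3)=275 f(11,5)=154 f(11,7)=54 f(11,9)=11 f(11,11)=1
t=12: f(12,0)=429 f(12,2)=572 f(12,4)=429 f(12,6)=208 f(12,8)=65 f(12,10)=12 f(12,12)=1
t=13: f(13,-1)=429 f(13,1)=1001 f(13,3)=1001 f(13,5)=637 f(13,7)=273 f(13,9)=77 f(13,11)=13 f(13,13)=1
t=14: f(14,0)=1430 f(14,2)=2002 f(14,4)=1638 f(14,6)=910 f(14,8)=350 f(14,10)=90 f(14,12)=14 f(14,14)=1
t=15: f(15,-1)=1430 f(15,1)=3432 f(15,3)=3640 f(15,5)=2548 f(15,7)=1260 f(15,9)=440 f(15,11)=104 f(15,13)=15 f(15,15)=1
t=16: f(16,0)=4862 f(16,2)=7072 f(16,4)=6188 f(16,6)=3808 f(16,8)=1700 f(16,10)=544 f(16,12)=119 f(16,14)=16 f(16,16)=1
t=17: f(17,-1)=4862 f(17,1)=11934 f(17,3)=13260 f(17,5)=9996 f(17,7)=5508 f(17,9)=2244 f(17,11)=663 f(17,13)=135 f(17,15)=17 f(17,17)=1
t=18: f(18,0)=16796 f(18,2)=25194 f(18,4)=23256 f(18,6)=15504 f(18,8)=7752 f(18,10)=2907 f(18,12)=798 f(18,14)=152 f(18,16)=18 f(18,18)=1
t=19: f(19,-1)=16796 f(19,1)=41990 f(19,3)=48450 f(19,5)=38760 f(19,7)=23256 f(19,9)=10659 f(19,11)=3705 f(19,13)=950 f(19,15)=170 f(19,17)=19 f(19,19)=1
Σ_s f(19,s) = 184756
P = 184756/524288 = 46189/131072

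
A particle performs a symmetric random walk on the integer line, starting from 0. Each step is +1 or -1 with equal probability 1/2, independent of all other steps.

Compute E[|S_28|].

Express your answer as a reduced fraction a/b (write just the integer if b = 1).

S_28 takes values m ≡ 0 (mod 2) with |m| ≤ 28; P(S_28=m) = C(28,(28+m)/2)/2^28.
Total paths: 2^28 = 268435456
Distribution: P(S=-28)=1/268435456, P(S=-26)=28/268435456, P(S=-24)=378/268435456, P(S=-22)=3276/268435456, P(S=-20)=20475/268435456, P(S=-18)=98280/268435456, P(S=-16)=376740/268435456, P(S=-14)=1184040/268435456, P(S=-12)=3108105/268435456, P(S=-10)=6906900/268435456, P(S=-8)=13123110/268435456, P(S=-6)=21474180/268435456, P(S=-4)=30421755/268435456, P(S=-2)=37442160/268435456, P(S=0)=40116600/268435456, P(S=2)=37442160/268435456, P(S=4)=30421755/268435456, P(S=6)=21474180/268435456, P(S=8)=13123110/268435456, P(S=10)=6906900/268435456, P(S=12)=3108105/268435456, P(S=14)=1184040/268435456, P(S=16)=376740/268435456, P(S=18)=98280/268435456, P(S=20)=20475/268435456, P(S=22)=3276/268435456, P(S=24)=378/268435456, P(S=26)=28/268435456, P(S=28)=1/268435456
E[|S_28|] = Σ_m |m|·P(S_28=m) = 1123264800/268435456 = 35102025/8388608

Answer: 35102025/8388608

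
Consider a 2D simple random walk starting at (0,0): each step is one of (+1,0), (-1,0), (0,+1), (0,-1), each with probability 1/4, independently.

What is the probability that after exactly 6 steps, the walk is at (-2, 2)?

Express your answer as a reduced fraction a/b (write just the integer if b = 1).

Let h be the number of horizontal steps (so 6-h are vertical). To end at (-2,2) need (h-2)/2 right-steps and ((6-h)+2)/2 up-steps.
Sum over h with 2 ≤ h ≤ 4, h ≡ 0 (mod 2), 6-h ≡ 0 (mod 2):
h=2: C(6,2)·C(2,0)·C(4,3) = 15·1·4 = 60
h=4: C(6,4)·C(4,1)·C(2,2) = 15·4·1 = 60
Total favorable: 120
Total paths: 4^6 = 4096
P = 120/4096 = 15/512

Answer: 15/512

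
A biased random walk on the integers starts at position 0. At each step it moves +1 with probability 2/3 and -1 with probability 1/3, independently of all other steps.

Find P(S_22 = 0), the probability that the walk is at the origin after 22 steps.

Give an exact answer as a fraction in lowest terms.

Answer: 481574912/10460353203

Derivation:
To be at 0 after 22 steps: need exactly 11 steps of +1 and 11 of -1.
Number of such sequences: C(22,11) = 705432
Each has probability (2/3)^11 · (1/3)^11 = 2048/31381059609
P = 705432 · 2048/31381059609 = 481574912/10460353203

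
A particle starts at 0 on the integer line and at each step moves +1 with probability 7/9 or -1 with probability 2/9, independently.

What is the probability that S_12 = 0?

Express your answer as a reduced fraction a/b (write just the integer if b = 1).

To be at 0 after 12 steps: need exactly 6 steps of +1 and 6 of -1.
Number of such sequences: C(12,6) = 924
Each has probability (7/9)^6 · (2/9)^6 = 7529536/282429536481
P = 924 · 7529536/282429536481 = 2319097088/94143178827

Answer: 2319097088/94143178827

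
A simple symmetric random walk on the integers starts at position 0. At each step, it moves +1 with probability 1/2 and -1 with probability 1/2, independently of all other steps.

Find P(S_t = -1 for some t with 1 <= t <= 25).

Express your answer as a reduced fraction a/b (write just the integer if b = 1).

Count via complement. Let g(t,s) = #length-t paths at position s with S_1..S_t all ≠ -1.
g(t,s) = g(t-1,s-1) + g(t-1,s+1) for s ≠ -1; g(t,-1) = 0.
t=0: g(0,0)=1
t=1: g(1,1)=1
t=2: g(2,0)=1 g(2,2)=1
t=3: g(3,1)=2 g(3,3)=1
t=4: g(4,0)=2 g(4,2)=3 g(4,4)=1
t=5: g(5,1)=5 g(5,3)=4 g(5,5)=1
t=6: g(6,0)=5 g(6,2)=9 g(6,4)=5 g(6,6)=1
t=7: g(7,1)=14 g(7,3)=14 g(7,5)=6 g(7,7)=1
t=8: g(8,0)=14 g(8,2)=28 g(8,4)=20 g(8,6)=7 g(8,8)=1
t=9: g(9,1)=42 g(9,3)=48 g(9,5)=27 g(9,7)=8 g(9,9)=1
t=10: g(10,0)=42 g(10,2)=90 g(10,4)=75 g(10,6)=35 g(10,8)=9 g(10,10)=1
t=11: g(11,1)=132 g(11,3)=165 g(11,5)=110 g(11,7)=44 g(11,9)=10 g(11,11)=1
t=12: g(12,0)=132 g(12,2)=297 g(12,4)=275 g(12,6)=154 g(12,8)=54 g(12,10)=11 g(12,12)=1
t=13: g(13,1)=429 g(13,3)=572 g(13,5)=429 g(13,7)=208 g(13,9)=65 g(13,11)=12 g(13,13)=1
t=14: g(14,0)=429 g(14,2)=1001 g(14,4)=1001 g(14,6)=637 g(14,8)=273 g(14,10)=77 g(14,12)=13 g(14,14)=1
t=15: g(15,1)=1430 g(15,3)=2002 g(15,5)=1638 g(15,7)=910 g(15,9)=350 g(15,11)=90 g(15,13)=14 g(15,15)=1
t=16: g(16,0)=1430 g(16,2)=3432 g(16,4)=3640 g(16,6)=2548 g(16,8)=1260 g(16,10)=440 g(16,12)=104 g(16,14)=15 g(16,16)=1
t=17: g(17,1)=4862 g(17,3)=7072 g(17,5)=6188 g(17,7)=3808 g(17,9)=1700 g(17,11)=544 g(17,13)=119 g(17,15)=16 g(17,17)=1
t=18: g(18,0)=4862 g(18,2)=11934 g(18,4)=13260 g(18,6)=9996 g(18,8)=5508 g(18,10)=2244 g(18,12)=663 g(18,14)=135 g(18,16)=17 g(18,18)=1
t=19: g(19,1)=16796 g(19,3)=25194 g(19,5)=23256 g(19,7)=15504 g(19,9)=7752 g(19,11)=2907 g(19,13)=798 g(19,15)=152 g(19,17)=18 g(19,19)=1
t=20: g(20,0)=16796 g(20,2)=41990 g(20,4)=48450 g(20,6)=38760 g(20,8)=23256 g(20,10)=10659 g(20,12)=3705 g(20,14)=950 g(20,16)=170 g(20,18)=19 g(20,20)=1
t=21: g(21,1)=58786 g(21,3)=90440 g(21,5)=87210 g(21,7)=62016 g(21,9)=33915 g(21,11)=14364 g(21,13)=4655 g(21,15)=1120 g(21,17)=189 g(21,19)=20 g(21,21)=1
t=22: g(22,0)=58786 g(22,2)=149226 g(22,4)=177650 g(22,6)=149226 g(22,8)=95931 g(22,10)=48279 g(22,12)=19019 g(22,14)=5775 g(22,16)=1309 g(22,18)=209 g(22,20)=21 g(22,22)=1
t=23: g(23,1)=208012 g(23,3)=326876 g(23,5)=326876 g(23,7)=245157 g(23,9)=144210 g(23,11)=67298 g(23,13)=24794 g(23,15)=7084 g(23,17)=1518 g(23,19)=230 g(23,21)=22 g(23,23)=1
t=24: g(24,0)=208012 g(24,2)=534888 g(24,4)=653752 g(24,6)=572033 g(24,8)=389367 g(24,10)=211508 g(24,12)=92092 g(24,14)=31878 g(24,16)=8602 g(24,18)=1748 g(24,20)=252 g(24,22)=23 g(24,24)=1
t=25: g(25,1)=742900 g(25,3)=1188640 g(25,5)=1225785 g(25,7)=961400 g(25,9)=600875 g(25,11)=303600 g(25,13)=123970 g(25,15)=40480 g(25,17)=10350 g(25,19)=2000 g(25,21)=275 g(25,23)=24 g(25,25)=1
Paths never hitting -1: Σ_s g(25,s) = 5200300
Paths hitting -1: 2^25 - 5200300 = 28354132
P = 28354132/33554432 = 7088533/8388608

Answer: 7088533/8388608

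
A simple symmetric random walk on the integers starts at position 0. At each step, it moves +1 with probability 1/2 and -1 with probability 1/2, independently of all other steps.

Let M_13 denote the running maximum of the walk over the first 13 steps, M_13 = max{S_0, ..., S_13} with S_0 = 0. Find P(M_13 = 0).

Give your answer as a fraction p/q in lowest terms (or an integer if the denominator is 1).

Answer: 429/2048

Derivation:
Let M_13 = max(S_0,...,S_13). Use the reflection principle: for j ≥ 1, #{paths with M_13 ≥ j} = #{S_13 ≥ j} + #{S_13 ≥ j+1}.
P(M_13 ≥ 0) = 1 since S_0 = 0, so #{M_13 ≥ 0} = 8192.
#{M_13 ≥ 1} = #{S_13 ≥ 1} + #{S_13 ≥ 2} = 4096 + 2380 = 6476.
#{M_13 = 0} = 8192 - 6476 = 1716.
P(M_13 = 0) = 1716/8192 = 429/2048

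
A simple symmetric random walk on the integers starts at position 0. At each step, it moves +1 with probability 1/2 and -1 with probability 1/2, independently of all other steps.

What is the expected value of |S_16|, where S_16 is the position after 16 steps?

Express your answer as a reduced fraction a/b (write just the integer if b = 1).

Answer: 6435/2048

Derivation:
S_16 takes values m ≡ 0 (mod 2) with |m| ≤ 16; P(S_16=m) = C(16,(16+m)/2)/2^16.
Total paths: 2^16 = 65536
Distribution: P(S=-16)=1/65536, P(S=-14)=16/65536, P(S=-12)=120/65536, P(S=-10)=560/65536, P(S=-8)=1820/65536, P(S=-6)=4368/65536, P(S=-4)=8008/65536, P(S=-2)=11440/65536, P(S=0)=12870/65536, P(S=2)=11440/65536, P(S=4)=8008/65536, P(S=6)=4368/65536, P(S=8)=1820/65536, P(S=10)=560/65536, P(S=12)=120/65536, P(S=14)=16/65536, P(S=16)=1/65536
E[|S_16|] = Σ_m |m|·P(S_16=m) = 205920/65536 = 6435/2048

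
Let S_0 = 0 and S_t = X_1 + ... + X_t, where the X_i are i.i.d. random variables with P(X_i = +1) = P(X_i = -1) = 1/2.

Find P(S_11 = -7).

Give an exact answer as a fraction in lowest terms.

Answer: 55/2048

Derivation:
To reach position -7 after 11 steps: need 2 steps of +1 and 9 of -1.
Favorable paths: C(11,2) = 55
Total paths: 2^11 = 2048
P = 55/2048 = 55/2048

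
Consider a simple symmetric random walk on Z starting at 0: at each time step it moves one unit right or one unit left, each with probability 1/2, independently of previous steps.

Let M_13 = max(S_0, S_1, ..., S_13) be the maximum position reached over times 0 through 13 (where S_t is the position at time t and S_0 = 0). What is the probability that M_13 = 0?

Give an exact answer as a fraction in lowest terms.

Let M_13 = max(S_0,...,S_13). Use the reflection principle: for j ≥ 1, #{paths with M_13 ≥ j} = #{S_13 ≥ j} + #{S_13 ≥ j+1}.
P(M_13 ≥ 0) = 1 since S_0 = 0, so #{M_13 ≥ 0} = 8192.
#{M_13 ≥ 1} = #{S_13 ≥ 1} + #{S_13 ≥ 2} = 4096 + 2380 = 6476.
#{M_13 = 0} = 8192 - 6476 = 1716.
P(M_13 = 0) = 1716/8192 = 429/2048

Answer: 429/2048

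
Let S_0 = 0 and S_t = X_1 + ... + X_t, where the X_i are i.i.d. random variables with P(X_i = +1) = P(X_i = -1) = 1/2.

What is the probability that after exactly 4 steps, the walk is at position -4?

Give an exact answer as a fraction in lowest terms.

To reach position -4 after 4 steps: need 0 steps of +1 and 4 of -1.
Favorable paths: C(4,0) = 1
Total paths: 2^4 = 16
P = 1/16 = 1/16

Answer: 1/16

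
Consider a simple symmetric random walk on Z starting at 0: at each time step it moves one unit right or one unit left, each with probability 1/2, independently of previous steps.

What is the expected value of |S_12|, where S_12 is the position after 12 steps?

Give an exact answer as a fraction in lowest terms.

Answer: 693/256

Derivation:
S_12 takes values m ≡ 0 (mod 2) with |m| ≤ 12; P(S_12=m) = C(12,(12+m)/2)/2^12.
Total paths: 2^12 = 4096
Distribution: P(S=-12)=1/4096, P(S=-10)=12/4096, P(S=-8)=66/4096, P(S=-6)=220/4096, P(S=-4)=495/4096, P(S=-2)=792/4096, P(S=0)=924/4096, P(S=2)=792/4096, P(S=4)=495/4096, P(S=6)=220/4096, P(S=8)=66/4096, P(S=10)=12/4096, P(S=12)=1/4096
E[|S_12|] = Σ_m |m|·P(S_12=m) = 11088/4096 = 693/256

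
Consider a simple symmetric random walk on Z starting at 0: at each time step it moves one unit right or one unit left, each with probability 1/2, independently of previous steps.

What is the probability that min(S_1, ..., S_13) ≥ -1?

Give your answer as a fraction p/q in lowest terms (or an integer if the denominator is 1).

Let f(t,s) = #length-t paths at position s with S_1..S_t all ≥ -1.
f(t,s) = f(t-1,s-1) + f(t-1,s+1) for s ≥ -1; f(t,s) = 0 for s < -1.
t=0: f(0,0)=1
t=1: f(1,-1)=1 f(1,1)=1
t=2: f(2,0)=2 f(2,2)=1
t=3: f(3,-1)=2 f(3,1)=3 f(3,3)=1
t=4: f(4,0)=5 f(4,2)=4 f(4,4)=1
t=5: f(5,-1)=5 f(5,1)=9 f(5,3)=5 f(5,5)=1
t=6: f(6,0)=14 f(6,2)=14 f(6,4)=6 f(6,6)=1
t=7: f(7,-1)=14 f(7,1)=28 f(7,3)=20 f(7,5)=7 f(7,7)=1
t=8: f(8,0)=42 f(8,2)=48 f(8,4)=27 f(8,6)=8 f(8,8)=1
t=9: f(9,-1)=42 f(9,1)=90 f(9,3)=75 f(9,5)=35 f(9,7)=9 f(9,9)=1
t=10: f(10,0)=132 f(10,2)=165 f(10,4)=110 f(10,6)=44 f(10,8)=10 f(10,10)=1
t=11: f(11,-1)=132 f(11,1)=297 f(11,3)=275 f(11,5)=154 f(11,7)=54 f(11,9)=11 f(11,11)=1
t=12: f(12,0)=429 f(12,2)=572 f(12,4)=429 f(12,6)=208 f(12,8)=65 f(12,10)=12 f(12,12)=1
t=13: f(13,-1)=429 f(13,1)=1001 f(13,3)=1001 f(13,5)=637 f(13,7)=273 f(13,9)=77 f(13,11)=13 f(13,13)=1
Σ_s f(13,s) = 3432
P = 3432/8192 = 429/1024

Answer: 429/1024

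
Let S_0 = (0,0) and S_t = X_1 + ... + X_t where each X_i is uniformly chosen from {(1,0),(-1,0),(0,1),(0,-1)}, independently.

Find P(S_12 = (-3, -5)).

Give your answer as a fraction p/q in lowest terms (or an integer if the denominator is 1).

Let h be the number of horizontal steps (so 12-h are vertical). To end at (-3,-5) need (h-3)/2 right-steps and ((12-h)-5)/2 up-steps.
Sum over h with 3 ≤ h ≤ 7, h ≡ 1 (mod 2), 12-h ≡ 1 (mod 2):
h=3: C(12,3)·C(3,0)·C(9,2) = 220·1·36 = 7920
h=5: C(12,5)·C(5,1)·C(7,1) = 792·5·7 = 27720
h=7: C(12,7)·C(7,2)·C(5,0) = 792·21·1 = 16632
Total favorable: 52272
Total paths: 4^12 = 16777216
P = 52272/16777216 = 3267/1048576

Answer: 3267/1048576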